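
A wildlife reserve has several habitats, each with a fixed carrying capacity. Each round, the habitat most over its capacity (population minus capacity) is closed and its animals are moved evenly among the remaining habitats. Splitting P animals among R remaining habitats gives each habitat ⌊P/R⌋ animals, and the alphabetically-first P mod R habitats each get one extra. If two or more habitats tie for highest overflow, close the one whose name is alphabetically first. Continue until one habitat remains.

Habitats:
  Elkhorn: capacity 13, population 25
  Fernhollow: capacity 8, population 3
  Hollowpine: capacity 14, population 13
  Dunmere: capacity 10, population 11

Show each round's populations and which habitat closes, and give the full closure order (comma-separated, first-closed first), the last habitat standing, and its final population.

Round 1: Dunmere=11 Elkhorn=25 Fernhollow=3 Hollowpine=13 → close Elkhorn (overflow 12)
  25÷3 = 8 each, +1 to first 1
Round 2: Dunmere=20 Fernhollow=11 Hollowpine=21 → close Dunmere (overflow 10)
  20÷2 = 10 each, +1 to first 0
Round 3: Fernhollow=21 Hollowpine=31 → close Hollowpine (overflow 17)
  31÷1 = 31 each, +1 to first 0

Closure order: Elkhorn, Dunmere, Hollowpine
Last habitat: Fernhollow with 52 animals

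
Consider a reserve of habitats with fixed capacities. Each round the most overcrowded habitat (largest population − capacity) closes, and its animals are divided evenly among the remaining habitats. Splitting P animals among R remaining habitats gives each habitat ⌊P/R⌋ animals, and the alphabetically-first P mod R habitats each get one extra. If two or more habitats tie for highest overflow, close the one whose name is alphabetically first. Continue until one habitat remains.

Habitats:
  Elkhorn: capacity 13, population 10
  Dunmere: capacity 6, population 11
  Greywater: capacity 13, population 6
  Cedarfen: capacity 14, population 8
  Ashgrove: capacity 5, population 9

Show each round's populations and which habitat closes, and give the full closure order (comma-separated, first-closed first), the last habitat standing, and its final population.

Round 1: Ashgrove=9 Cedarfen=8 Dunmere=11 Elkhorn=10 Greywater=6 → close Dunmere (overflow 5)
  11÷4 = 2 each, +1 to first 3
Round 2: Ashgrove=12 Cedarfen=11 Elkhorn=13 Greywater=8 → close Ashgrove (overflow 7)
  12÷3 = 4 each, +1 to first 0
Round 3: Cedarfen=15 Elkhorn=17 Greywater=12 → close Elkhorn (overflow 4)
  17÷2 = 8 each, +1 to first 1
Round 4: Cedarfen=24 Greywater=20 → close Cedarfen (overflow 10)
  24÷1 = 24 each, +1 to first 0

Closure order: Dunmere, Ashgrove, Elkhorn, Cedarfen
Last habitat: Greywater with 44 animals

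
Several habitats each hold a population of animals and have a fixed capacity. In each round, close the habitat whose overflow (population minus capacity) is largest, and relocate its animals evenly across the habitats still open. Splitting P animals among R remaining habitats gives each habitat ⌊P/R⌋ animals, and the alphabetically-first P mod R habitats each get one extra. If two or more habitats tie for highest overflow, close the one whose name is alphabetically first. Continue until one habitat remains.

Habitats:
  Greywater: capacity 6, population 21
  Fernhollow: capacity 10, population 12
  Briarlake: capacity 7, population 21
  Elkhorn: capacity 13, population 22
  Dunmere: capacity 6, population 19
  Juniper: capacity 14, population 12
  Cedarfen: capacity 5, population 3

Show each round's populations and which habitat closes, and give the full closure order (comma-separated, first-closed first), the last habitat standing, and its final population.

Closure order: Greywater, Briarlake, Dunmere, Elkhorn, Fernhollow, Cedarfen
Last habitat: Juniper with 110 animals

Round 1: Briarlake=21 Cedarfen=3 Dunmere=19 Elkhorn=22 Fernhollow=12 Greywater=21 Juniper=12 → close Greywater (overflow 15)
  21÷6 = 3 each, +1 to first 3
Round 2: Briarlake=25 Cedarfen=7 Dunmere=23 Elkhorn=25 Fernhollow=15 Juniper=15 → close Briarlake (overflow 18)
  25÷5 = 5 each, +1 to first 0
Round 3: Cedarfen=12 Dunmere=28 Elkhorn=30 Fernhollow=20 Juniper=20 → close Dunmere (overflow 22)
  28÷4 = 7 each, +1 to first 0
Round 4: Cedarfen=19 Elkhorn=37 Fernhollow=27 Juniper=27 → close Elkhorn (overflow 24)
  37÷3 = 12 each, +1 to first 1
Round 5: Cedarfen=32 Fernhollow=39 Juniper=39 → close Fernhollow (overflow 29)
  39÷2 = 19 each, +1 to first 1
Round 6: Cedarfen=52 Juniper=58 → close Cedarfen (overflow 47)
  52÷1 = 52 each, +1 to first 0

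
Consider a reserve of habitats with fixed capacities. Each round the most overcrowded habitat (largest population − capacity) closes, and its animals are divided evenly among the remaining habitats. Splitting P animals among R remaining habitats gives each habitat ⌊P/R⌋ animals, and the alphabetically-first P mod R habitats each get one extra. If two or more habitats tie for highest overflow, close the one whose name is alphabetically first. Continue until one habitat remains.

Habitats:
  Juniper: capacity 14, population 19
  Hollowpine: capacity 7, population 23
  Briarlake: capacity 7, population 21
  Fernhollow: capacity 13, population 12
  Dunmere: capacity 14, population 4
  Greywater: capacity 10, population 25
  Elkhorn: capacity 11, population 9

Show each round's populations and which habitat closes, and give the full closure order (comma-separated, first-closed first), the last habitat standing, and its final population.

Round 1: Briarlake=21 Dunmere=4 Elkhorn=9 Fernhollow=12 Greywater=25 Hollowpine=23 Juniper=19 → close Hollowpine (overflow 16)
  23÷6 = 3 each, +1 to first 5
Round 2: Briarlake=25 Dunmere=8 Elkhorn=13 Fernhollow=16 Greywater=29 Juniper=22 → close Greywater (overflow 19)
  29÷5 = 5 each, +1 to first 4
Round 3: Briarlake=31 Dunmere=14 Elkhorn=19 Fernhollow=22 Juniper=27 → close Briarlake (overflow 24)
  31÷4 = 7 each, +1 to first 3
Round 4: Dunmere=22 Elkhorn=27 Fernhollow=30 Juniper=34 → close Juniper (overflow 20)
  34÷3 = 11 each, +1 to first 1
Round 5: Dunmere=34 Elkhorn=38 Fernhollow=41 → close Fernhollow (overflow 28)
  41÷2 = 20 each, +1 to first 1
Round 6: Dunmere=55 Elkhorn=58 → close Elkhorn (overflow 47)
  58÷1 = 58 each, +1 to first 0

Closure order: Hollowpine, Greywater, Briarlake, Juniper, Fernhollow, Elkhorn
Last habitat: Dunmere with 113 animals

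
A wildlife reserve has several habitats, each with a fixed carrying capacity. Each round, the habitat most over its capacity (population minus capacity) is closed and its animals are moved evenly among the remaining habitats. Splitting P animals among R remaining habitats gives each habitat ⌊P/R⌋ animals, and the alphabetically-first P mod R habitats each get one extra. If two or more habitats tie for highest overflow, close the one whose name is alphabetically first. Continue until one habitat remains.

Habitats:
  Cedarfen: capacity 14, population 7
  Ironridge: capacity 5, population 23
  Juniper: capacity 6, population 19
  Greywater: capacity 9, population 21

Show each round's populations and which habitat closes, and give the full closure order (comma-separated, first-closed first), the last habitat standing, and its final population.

Round 1: Cedarfen=7 Greywater=21 Ironridge=23 Juniper=19 → close Ironridge (overflow 18)
  23÷3 = 7 each, +1 to first 2
Round 2: Cedarfen=15 Greywater=29 Juniper=26 → close Greywater (overflow 20)
  29÷2 = 14 each, +1 to first 1
Round 3: Cedarfen=30 Juniper=40 → close Juniper (overflow 34)
  40÷1 = 40 each, +1 to first 0

Closure order: Ironridge, Greywater, Juniper
Last habitat: Cedarfen with 70 animals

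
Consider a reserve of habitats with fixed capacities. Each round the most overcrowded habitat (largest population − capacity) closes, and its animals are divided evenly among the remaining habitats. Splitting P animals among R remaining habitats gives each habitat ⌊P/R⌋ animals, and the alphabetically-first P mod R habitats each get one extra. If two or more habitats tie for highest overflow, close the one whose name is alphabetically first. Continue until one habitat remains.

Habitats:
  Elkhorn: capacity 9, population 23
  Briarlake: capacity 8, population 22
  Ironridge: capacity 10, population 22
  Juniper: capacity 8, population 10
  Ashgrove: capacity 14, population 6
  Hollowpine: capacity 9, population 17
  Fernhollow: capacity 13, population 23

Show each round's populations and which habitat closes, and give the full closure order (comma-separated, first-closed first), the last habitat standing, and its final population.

Round 1: Ashgrove=6 Briarlake=22 Elkhorn=23 Fernhollow=23 Hollowpine=17 Ironridge=22 Juniper=10 → close Briarlake (overflow 14)
  22÷6 = 3 each, +1 to first 4
Round 2: Ashgrove=10 Elkhorn=27 Fernhollow=27 Hollowpine=21 Ironridge=25 Juniper=13 → close Elkhorn (overflow 18)
  27÷5 = 5 each, +1 to first 2
Round 3: Ashgrove=16 Fernhollow=33 Hollowpine=26 Ironridge=30 Juniper=18 → close Fernhollow (overflow 20)
  33÷4 = 8 each, +1 to first 1
Round 4: Ashgrove=25 Hollowpine=34 Ironridge=38 Juniper=26 → close Ironridge (overflow 28)
  38÷3 = 12 each, +1 to first 2
Round 5: Ashgrove=38 Hollowpine=47 Juniper=38 → close Hollowpine (overflow 38)
  47÷2 = 23 each, +1 to first 1
Round 6: Ashgrove=62 Juniper=61 → close Juniper (overflow 53)
  61÷1 = 61 each, +1 to first 0

Closure order: Briarlake, Elkhorn, Fernhollow, Ironridge, Hollowpine, Juniper
Last habitat: Ashgrove with 123 animals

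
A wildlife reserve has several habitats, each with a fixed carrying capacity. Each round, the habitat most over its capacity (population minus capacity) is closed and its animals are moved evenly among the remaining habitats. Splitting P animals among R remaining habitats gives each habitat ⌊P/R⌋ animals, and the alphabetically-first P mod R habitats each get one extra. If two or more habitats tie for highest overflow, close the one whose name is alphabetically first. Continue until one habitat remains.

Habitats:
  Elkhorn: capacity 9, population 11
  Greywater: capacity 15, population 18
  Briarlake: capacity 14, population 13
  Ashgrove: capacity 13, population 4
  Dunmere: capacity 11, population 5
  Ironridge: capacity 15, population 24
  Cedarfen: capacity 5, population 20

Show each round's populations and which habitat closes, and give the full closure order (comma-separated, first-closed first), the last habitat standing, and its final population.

Round 1: Ashgrove=4 Briarlake=13 Cedarfen=20 Dunmere=5 Elkhorn=11 Greywater=18 Ironridge=24 → close Cedarfen (overflow 15)
  20÷6 = 3 each, +1 to first 2
Round 2: Ashgrove=8 Briarlake=17 Dunmere=8 Elkhorn=14 Greywater=21 Ironridge=27 → close Ironridge (overflow 12)
  27÷5 = 5 each, +1 to first 2
Round 3: Ashgrove=14 Briarlake=23 Dunmere=13 Elkhorn=19 Greywater=26 → close Greywater (overflow 11)
  26÷4 = 6 each, +1 to first 2
Round 4: Ashgrove=21 Briarlake=30 Dunmere=19 Elkhorn=25 → close Briarlake (overflow 16)
  30÷3 = 10 each, +1 to first 0
Round 5: Ashgrove=31 Dunmere=29 Elkhorn=35 → close Elkhorn (overflow 26)
  35÷2 = 17 each, +1 to first 1
Round 6: Ashgrove=49 Dunmere=46 → close Ashgrove (overflow 36)
  49÷1 = 49 each, +1 to first 0

Closure order: Cedarfen, Ironridge, Greywater, Briarlake, Elkhorn, Ashgrove
Last habitat: Dunmere with 95 animals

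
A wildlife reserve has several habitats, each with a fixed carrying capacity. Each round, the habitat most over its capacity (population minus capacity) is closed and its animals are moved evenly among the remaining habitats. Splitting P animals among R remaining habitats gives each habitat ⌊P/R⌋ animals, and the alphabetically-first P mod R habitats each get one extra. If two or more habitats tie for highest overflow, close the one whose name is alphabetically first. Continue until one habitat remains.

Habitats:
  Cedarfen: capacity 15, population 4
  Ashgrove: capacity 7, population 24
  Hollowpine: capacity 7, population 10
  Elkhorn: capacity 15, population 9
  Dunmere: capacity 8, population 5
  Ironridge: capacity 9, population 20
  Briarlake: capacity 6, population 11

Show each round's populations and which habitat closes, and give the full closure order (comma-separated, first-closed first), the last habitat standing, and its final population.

Closure order: Ashgrove, Ironridge, Briarlake, Hollowpine, Dunmere, Elkhorn
Last habitat: Cedarfen with 83 animals

Round 1: Ashgrove=24 Briarlake=11 Cedarfen=4 Dunmere=5 Elkhorn=9 Hollowpine=10 Ironridge=20 → close Ashgrove (overflow 17)
  24÷6 = 4 each, +1 to first 0
Round 2: Briarlake=15 Cedarfen=8 Dunmere=9 Elkhorn=13 Hollowpine=14 Ironridge=24 → close Ironridge (overflow 15)
  24÷5 = 4 each, +1 to first 4
Round 3: Briarlake=20 Cedarfen=13 Dunmere=14 Elkhorn=18 Hollowpine=18 → close Briarlake (overflow 14)
  20÷4 = 5 each, +1 to first 0
Round 4: Cedarfen=18 Dunmere=19 Elkhorn=23 Hollowpine=23 → close Hollowpine (overflow 16)
  23÷3 = 7 each, +1 to first 2
Round 5: Cedarfen=26 Dunmere=27 Elkhorn=30 → close Dunmere (overflow 19)
  27÷2 = 13 each, +1 to first 1
Round 6: Cedarfen=40 Elkhorn=43 → close Elkhorn (overflow 28)
  43÷1 = 43 each, +1 to first 0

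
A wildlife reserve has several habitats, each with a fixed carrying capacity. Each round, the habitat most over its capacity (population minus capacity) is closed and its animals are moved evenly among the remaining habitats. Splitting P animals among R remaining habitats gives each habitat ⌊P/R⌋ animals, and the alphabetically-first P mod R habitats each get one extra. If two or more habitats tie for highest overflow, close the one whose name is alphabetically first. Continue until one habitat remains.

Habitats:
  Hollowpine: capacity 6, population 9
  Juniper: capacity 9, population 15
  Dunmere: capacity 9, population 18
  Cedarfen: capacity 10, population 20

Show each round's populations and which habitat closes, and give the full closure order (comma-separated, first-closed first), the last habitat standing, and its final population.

Round 1: Cedarfen=20 Dunmere=18 Hollowpine=9 Juniper=15 → close Cedarfen (overflow 10)
  20÷3 = 6 each, +1 to first 2
Round 2: Dunmere=25 Hollowpine=16 Juniper=21 → close Dunmere (overflow 16)
  25÷2 = 12 each, +1 to first 1
Round 3: Hollowpine=29 Juniper=33 → close Juniper (overflow 24)
  33÷1 = 33 each, +1 to first 0

Closure order: Cedarfen, Dunmere, Juniper
Last habitat: Hollowpine with 62 animals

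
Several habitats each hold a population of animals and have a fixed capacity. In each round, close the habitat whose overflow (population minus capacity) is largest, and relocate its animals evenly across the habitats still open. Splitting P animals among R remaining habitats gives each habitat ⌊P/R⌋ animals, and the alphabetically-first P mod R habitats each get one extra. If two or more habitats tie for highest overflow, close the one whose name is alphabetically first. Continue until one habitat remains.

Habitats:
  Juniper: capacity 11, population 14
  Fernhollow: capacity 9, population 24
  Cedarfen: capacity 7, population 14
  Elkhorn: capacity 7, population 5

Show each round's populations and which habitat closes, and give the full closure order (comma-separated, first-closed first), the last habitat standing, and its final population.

Closure order: Fernhollow, Cedarfen, Juniper
Last habitat: Elkhorn with 57 animals

Round 1: Cedarfen=14 Elkhorn=5 Fernhollow=24 Juniper=14 → close Fernhollow (overflow 15)
  24÷3 = 8 each, +1 to first 0
Round 2: Cedarfen=22 Elkhorn=13 Juniper=22 → close Cedarfen (overflow 15)
  22÷2 = 11 each, +1 to first 0
Round 3: Elkhorn=24 Juniper=33 → close Juniper (overflow 22)
  33÷1 = 33 each, +1 to first 0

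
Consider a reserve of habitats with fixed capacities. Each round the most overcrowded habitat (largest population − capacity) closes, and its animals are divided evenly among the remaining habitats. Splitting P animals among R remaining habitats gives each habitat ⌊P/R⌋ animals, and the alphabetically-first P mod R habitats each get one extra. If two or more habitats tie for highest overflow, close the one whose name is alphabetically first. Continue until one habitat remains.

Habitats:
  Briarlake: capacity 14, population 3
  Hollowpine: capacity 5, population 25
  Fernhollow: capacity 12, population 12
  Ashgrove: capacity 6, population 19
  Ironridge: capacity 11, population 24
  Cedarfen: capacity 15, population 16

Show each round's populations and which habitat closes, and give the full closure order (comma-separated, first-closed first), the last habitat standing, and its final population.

Round 1: Ashgrove=19 Briarlake=3 Cedarfen=16 Fernhollow=12 Hollowpine=25 Ironridge=24 → close Hollowpine (overflow 20)
  25÷5 = 5 each, +1 to first 0
Round 2: Ashgrove=24 Briarlake=8 Cedarfen=21 Fernhollow=17 Ironridge=29 → close Ashgrove (overflow 18)
  24÷4 = 6 each, +1 to first 0
Round 3: Briarlake=14 Cedarfen=27 Fernhollow=23 Ironridge=35 → close Ironridge (overflow 24)
  35÷3 = 11 each, +1 to first 2
Round 4: Briarlake=26 Cedarfen=39 Fernhollow=34 → close Cedarfen (overflow 24)
  39÷2 = 19 each, +1 to first 1
Round 5: Briarlake=46 Fernhollow=53 → close Fernhollow (overflow 41)
  53÷1 = 53 each, +1 to first 0

Closure order: Hollowpine, Ashgrove, Ironridge, Cedarfen, Fernhollow
Last habitat: Briarlake with 99 animals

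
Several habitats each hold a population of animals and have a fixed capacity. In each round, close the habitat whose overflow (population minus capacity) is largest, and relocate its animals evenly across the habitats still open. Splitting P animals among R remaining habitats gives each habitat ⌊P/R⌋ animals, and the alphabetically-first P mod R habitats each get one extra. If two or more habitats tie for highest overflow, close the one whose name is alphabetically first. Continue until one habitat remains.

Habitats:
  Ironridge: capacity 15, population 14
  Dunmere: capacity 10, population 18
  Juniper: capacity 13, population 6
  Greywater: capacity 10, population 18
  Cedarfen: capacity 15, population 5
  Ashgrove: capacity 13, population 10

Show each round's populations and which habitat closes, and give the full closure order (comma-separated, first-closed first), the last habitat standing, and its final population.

Closure order: Dunmere, Greywater, Ashgrove, Ironridge, Cedarfen
Last habitat: Juniper with 71 animals

Round 1: Ashgrove=10 Cedarfen=5 Dunmere=18 Greywater=18 Ironridge=14 Juniper=6 → close Dunmere (overflow 8)
  18÷5 = 3 each, +1 to first 3
Round 2: Ashgrove=14 Cedarfen=9 Greywater=22 Ironridge=17 Juniper=9 → close Greywater (overflow 12)
  22÷4 = 5 each, +1 to first 2
Round 3: Ashgrove=20 Cedarfen=15 Ironridge=22 Juniper=14 → close Ashgrove (overflow 7)
  20÷3 = 6 each, +1 to first 2
Round 4: Cedarfen=22 Ironridge=29 Juniper=20 → close Ironridge (overflow 14)
  29÷2 = 14 each, +1 to first 1
Round 5: Cedarfen=37 Juniper=34 → close Cedarfen (overflow 22)
  37÷1 = 37 each, +1 to first 0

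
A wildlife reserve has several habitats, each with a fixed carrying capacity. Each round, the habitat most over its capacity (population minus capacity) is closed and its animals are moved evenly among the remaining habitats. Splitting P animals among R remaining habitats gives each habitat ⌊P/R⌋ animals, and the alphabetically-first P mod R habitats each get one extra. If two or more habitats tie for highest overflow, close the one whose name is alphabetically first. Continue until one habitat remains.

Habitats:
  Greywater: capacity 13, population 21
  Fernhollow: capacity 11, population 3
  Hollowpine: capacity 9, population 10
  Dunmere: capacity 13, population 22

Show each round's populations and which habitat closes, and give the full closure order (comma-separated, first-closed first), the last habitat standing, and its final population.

Closure order: Dunmere, Greywater, Hollowpine
Last habitat: Fernhollow with 56 animals

Round 1: Dunmere=22 Fernhollow=3 Greywater=21 Hollowpine=10 → close Dunmere (overflow 9)
  22÷3 = 7 each, +1 to first 1
Round 2: Fernhollow=11 Greywater=28 Hollowpine=17 → close Greywater (overflow 15)
  28÷2 = 14 each, +1 to first 0
Round 3: Fernhollow=25 Hollowpine=31 → close Hollowpine (overflow 22)
  31÷1 = 31 each, +1 to first 0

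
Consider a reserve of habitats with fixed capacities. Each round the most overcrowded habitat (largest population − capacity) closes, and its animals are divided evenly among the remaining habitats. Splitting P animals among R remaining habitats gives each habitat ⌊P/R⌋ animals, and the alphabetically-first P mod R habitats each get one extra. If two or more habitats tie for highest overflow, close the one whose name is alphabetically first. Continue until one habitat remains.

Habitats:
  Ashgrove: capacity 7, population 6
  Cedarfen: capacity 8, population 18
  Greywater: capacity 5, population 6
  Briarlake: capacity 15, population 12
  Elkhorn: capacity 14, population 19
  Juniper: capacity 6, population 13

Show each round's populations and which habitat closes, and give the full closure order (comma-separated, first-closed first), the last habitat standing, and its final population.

Closure order: Cedarfen, Juniper, Elkhorn, Greywater, Ashgrove
Last habitat: Briarlake with 74 animals

Round 1: Ashgrove=6 Briarlake=12 Cedarfen=18 Elkhorn=19 Greywater=6 Juniper=13 → close Cedarfen (overflow 10)
  18÷5 = 3 each, +1 to first 3
Round 2: Ashgrove=10 Briarlake=16 Elkhorn=23 Greywater=9 Juniper=16 → close Juniper (overflow 10)
  16÷4 = 4 each, +1 to first 0
Round 3: Ashgrove=14 Briarlake=20 Elkhorn=27 Greywater=13 → close Elkhorn (overflow 13)
  27÷3 = 9 each, +1 to first 0
Round 4: Ashgrove=23 Briarlake=29 Greywater=22 → close Greywater (overflow 17)
  22÷2 = 11 each, +1 to first 0
Round 5: Ashgrove=34 Briarlake=40 → close Ashgrove (overflow 27)
  34÷1 = 34 each, +1 to first 0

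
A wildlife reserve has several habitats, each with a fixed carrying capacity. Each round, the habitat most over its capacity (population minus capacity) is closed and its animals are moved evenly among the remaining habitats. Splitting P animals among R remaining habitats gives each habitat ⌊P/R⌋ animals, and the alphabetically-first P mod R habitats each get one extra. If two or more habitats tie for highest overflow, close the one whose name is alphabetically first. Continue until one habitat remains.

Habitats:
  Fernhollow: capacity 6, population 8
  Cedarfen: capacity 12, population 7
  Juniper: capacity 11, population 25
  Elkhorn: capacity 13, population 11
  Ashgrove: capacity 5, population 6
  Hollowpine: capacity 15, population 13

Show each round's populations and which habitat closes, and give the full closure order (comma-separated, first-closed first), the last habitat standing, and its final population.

Round 1: Ashgrove=6 Cedarfen=7 Elkhorn=11 Fernhollow=8 Hollowpine=13 Juniper=25 → close Juniper (overflow 14)
  25÷5 = 5 each, +1 to first 0
Round 2: Ashgrove=11 Cedarfen=12 Elkhorn=16 Fernhollow=13 Hollowpine=18 → close Fernhollow (overflow 7)
  13÷4 = 3 each, +1 to first 1
Round 3: Ashgrove=15 Cedarfen=15 Elkhorn=19 Hollowpine=21 → close Ashgrove (overflow 10)
  15÷3 = 5 each, +1 to first 0
Round 4: Cedarfen=20 Elkhorn=24 Hollowpine=26 → close Elkhorn (overflow 11)
  24÷2 = 12 each, +1 to first 0
Round 5: Cedarfen=32 Hollowpine=38 → close Hollowpine (overflow 23)
  38÷1 = 38 each, +1 to first 0

Closure order: Juniper, Fernhollow, Ashgrove, Elkhorn, Hollowpine
Last habitat: Cedarfen with 70 animals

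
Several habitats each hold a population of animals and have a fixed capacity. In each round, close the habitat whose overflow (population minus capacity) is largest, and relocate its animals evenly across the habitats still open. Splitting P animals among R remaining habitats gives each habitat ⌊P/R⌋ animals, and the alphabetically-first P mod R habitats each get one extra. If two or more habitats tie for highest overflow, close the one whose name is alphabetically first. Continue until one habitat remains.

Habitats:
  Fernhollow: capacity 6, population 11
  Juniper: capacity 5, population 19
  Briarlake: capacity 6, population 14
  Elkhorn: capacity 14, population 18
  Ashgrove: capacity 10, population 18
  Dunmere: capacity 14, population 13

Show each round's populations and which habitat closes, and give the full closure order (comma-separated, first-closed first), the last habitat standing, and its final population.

Closure order: Juniper, Ashgrove, Briarlake, Elkhorn, Fernhollow
Last habitat: Dunmere with 93 animals

Round 1: Ashgrove=18 Briarlake=14 Dunmere=13 Elkhorn=18 Fernhollow=11 Juniper=19 → close Juniper (overflow 14)
  19÷5 = 3 each, +1 to first 4
Round 2: Ashgrove=22 Briarlake=18 Dunmere=17 Elkhorn=22 Fernhollow=14 → close Ashgrove (overflow 12)
  22÷4 = 5 each, +1 to first 2
Round 3: Briarlake=24 Dunmere=23 Elkhorn=27 Fernhollow=19 → close Briarlake (overflow 18)
  24÷3 = 8 each, +1 to first 0
Round 4: Dunmere=31 Elkhorn=35 Fernhollow=27 → close Elkhorn (overflow 21)
  35÷2 = 17 each, +1 to first 1
Round 5: Dunmere=49 Fernhollow=44 → close Fernhollow (overflow 38)
  44÷1 = 44 each, +1 to first 0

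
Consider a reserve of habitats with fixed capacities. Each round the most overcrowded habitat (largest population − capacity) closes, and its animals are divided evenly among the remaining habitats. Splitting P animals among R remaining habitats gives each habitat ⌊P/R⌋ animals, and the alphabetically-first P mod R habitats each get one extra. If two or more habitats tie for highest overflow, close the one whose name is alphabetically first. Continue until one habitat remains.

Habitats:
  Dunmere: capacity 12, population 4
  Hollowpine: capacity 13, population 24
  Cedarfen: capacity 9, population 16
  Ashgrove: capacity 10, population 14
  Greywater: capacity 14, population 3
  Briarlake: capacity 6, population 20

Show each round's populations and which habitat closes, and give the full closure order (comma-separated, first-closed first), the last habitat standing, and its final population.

Round 1: Ashgrove=14 Briarlake=20 Cedarfen=16 Dunmere=4 Greywater=3 Hollowpine=24 → close Briarlake (overflow 14)
  20÷5 = 4 each, +1 to first 0
Round 2: Ashgrove=18 Cedarfen=20 Dunmere=8 Greywater=7 Hollowpine=28 → close Hollowpine (overflow 15)
  28÷4 = 7 each, +1 to first 0
Round 3: Ashgrove=25 Cedarfen=27 Dunmere=15 Greywater=14 → close Cedarfen (overflow 18)
  27÷3 = 9 each, +1 to first 0
Round 4: Ashgrove=34 Dunmere=24 Greywater=23 → close Ashgrove (overflow 24)
  34÷2 = 17 each, +1 to first 0
Round 5: Dunmere=41 Greywater=40 → close Dunmere (overflow 29)
  41÷1 = 41 each, +1 to first 0

Closure order: Briarlake, Hollowpine, Cedarfen, Ashgrove, Dunmere
Last habitat: Greywater with 81 animals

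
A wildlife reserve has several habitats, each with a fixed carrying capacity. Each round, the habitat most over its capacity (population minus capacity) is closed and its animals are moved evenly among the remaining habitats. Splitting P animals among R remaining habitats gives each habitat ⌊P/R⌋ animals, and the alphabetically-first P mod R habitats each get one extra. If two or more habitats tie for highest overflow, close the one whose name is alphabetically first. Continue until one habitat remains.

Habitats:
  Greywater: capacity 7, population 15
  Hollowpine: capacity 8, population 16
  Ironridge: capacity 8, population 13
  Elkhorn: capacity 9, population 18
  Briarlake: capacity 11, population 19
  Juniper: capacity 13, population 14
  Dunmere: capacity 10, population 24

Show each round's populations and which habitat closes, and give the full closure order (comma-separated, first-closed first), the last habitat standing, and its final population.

Round 1: Briarlake=19 Dunmere=24 Elkhorn=18 Greywater=15 Hollowpine=16 Ironridge=13 Juniper=14 → close Dunmere (overflow 14)
  24÷6 = 4 each, +1 to first 0
Round 2: Briarlake=23 Elkhorn=22 Greywater=19 Hollowpine=20 Ironridge=17 Juniper=18 → close Elkhorn (overflow 13)
  22÷5 = 4 each, +1 to first 2
Round 3: Briarlake=28 Greywater=24 Hollowpine=24 Ironridge=21 Juniper=22 → close Briarlake (overflow 17)
  28÷4 = 7 each, +1 to first 0
Round 4: Greywater=31 Hollowpine=31 Ironridge=28 Juniper=29 → close Greywater (overflow 24)
  31÷3 = 10 each, +1 to first 1
Round 5: Hollowpine=42 Ironridge=38 Juniper=39 → close Hollowpine (overflow 34)
  42÷2 = 21 each, +1 to first 0
Round 6: Ironridge=59 Juniper=60 → close Ironridge (overflow 51)
  59÷1 = 59 each, +1 to first 0

Closure order: Dunmere, Elkhorn, Briarlake, Greywater, Hollowpine, Ironridge
Last habitat: Juniper with 119 animals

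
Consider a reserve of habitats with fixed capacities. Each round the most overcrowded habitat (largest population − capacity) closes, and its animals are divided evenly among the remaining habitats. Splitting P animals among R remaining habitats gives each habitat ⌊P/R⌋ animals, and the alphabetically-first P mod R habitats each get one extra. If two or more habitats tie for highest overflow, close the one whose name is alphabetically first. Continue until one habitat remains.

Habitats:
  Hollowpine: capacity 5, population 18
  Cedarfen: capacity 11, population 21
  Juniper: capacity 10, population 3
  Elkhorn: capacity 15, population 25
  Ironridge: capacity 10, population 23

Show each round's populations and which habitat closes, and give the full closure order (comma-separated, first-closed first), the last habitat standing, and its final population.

Closure order: Hollowpine, Ironridge, Cedarfen, Elkhorn
Last habitat: Juniper with 90 animals

Round 1: Cedarfen=21 Elkhorn=25 Hollowpine=18 Ironridge=23 Juniper=3 → close Hollowpine (overflow 13)
  18÷4 = 4 each, +1 to first 2
Round 2: Cedarfen=26 Elkhorn=30 Ironridge=27 Juniper=7 → close Ironridge (overflow 17)
  27÷3 = 9 each, +1 to first 0
Round 3: Cedarfen=35 Elkhorn=39 Juniper=16 → close Cedarfen (overflow 24)
  35÷2 = 17 each, +1 to first 1
Round 4: Elkhorn=57 Juniper=33 → close Elkhorn (overflow 42)
  57÷1 = 57 each, +1 to first 0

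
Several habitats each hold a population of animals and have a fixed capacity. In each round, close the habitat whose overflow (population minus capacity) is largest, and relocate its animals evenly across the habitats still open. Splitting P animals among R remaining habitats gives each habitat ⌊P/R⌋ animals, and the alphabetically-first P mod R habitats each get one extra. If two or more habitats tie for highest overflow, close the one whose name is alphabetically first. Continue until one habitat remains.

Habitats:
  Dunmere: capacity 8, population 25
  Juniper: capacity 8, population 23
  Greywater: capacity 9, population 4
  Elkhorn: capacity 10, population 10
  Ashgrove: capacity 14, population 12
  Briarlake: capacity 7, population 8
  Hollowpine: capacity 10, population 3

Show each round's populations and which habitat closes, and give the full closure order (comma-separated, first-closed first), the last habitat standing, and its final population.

Round 1: Ashgrove=12 Briarlake=8 Dunmere=25 Elkhorn=10 Greywater=4 Hollowpine=3 Juniper=23 → close Dunmere (overflow 17)
  25÷6 = 4 each, +1 to first 1
Round 2: Ashgrove=17 Briarlake=12 Elkhorn=14 Greywater=8 Hollowpine=7 Juniper=27 → close Juniper (overflow 19)
  27÷5 = 5 each, +1 to first 2
Round 3: Ashgrove=23 Briarlake=18 Elkhorn=19 Greywater=13 Hollowpine=12 → close Briarlake (overflow 11)
  18÷4 = 4 each, +1 to first 2
Round 4: Ashgrove=28 Elkhorn=24 Greywater=17 Hollowpine=16 → close Ashgrove (overflow 14)
  28÷3 = 9 each, +1 to first 1
Round 5: Elkhorn=34 Greywater=26 Hollowpine=25 → close Elkhorn (overflow 24)
  34÷2 = 17 each, +1 to first 0
Round 6: Greywater=43 Hollowpine=42 → close Greywater (overflow 34)
  43÷1 = 43 each, +1 to first 0

Closure order: Dunmere, Juniper, Briarlake, Ashgrove, Elkhorn, Greywater
Last habitat: Hollowpine with 85 animals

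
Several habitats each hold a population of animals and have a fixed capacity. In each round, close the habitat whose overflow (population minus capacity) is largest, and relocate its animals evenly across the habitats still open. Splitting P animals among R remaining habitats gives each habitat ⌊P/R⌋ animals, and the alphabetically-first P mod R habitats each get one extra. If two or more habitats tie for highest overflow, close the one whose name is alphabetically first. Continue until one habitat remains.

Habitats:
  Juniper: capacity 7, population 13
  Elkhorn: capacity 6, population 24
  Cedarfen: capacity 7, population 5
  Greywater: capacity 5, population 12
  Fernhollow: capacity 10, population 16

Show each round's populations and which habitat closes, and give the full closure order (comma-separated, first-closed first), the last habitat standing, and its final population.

Round 1: Cedarfen=5 Elkhorn=24 Fernhollow=16 Greywater=12 Juniper=13 → close Elkhorn (overflow 18)
  24÷4 = 6 each, +1 to first 0
Round 2: Cedarfen=11 Fernhollow=22 Greywater=18 Juniper=19 → close Greywater (overflow 13)
  18÷3 = 6 each, +1 to first 0
Round 3: Cedarfen=17 Fernhollow=28 Juniper=25 → close Fernhollow (overflow 18)
  28÷2 = 14 each, +1 to first 0
Round 4: Cedarfen=31 Juniper=39 → close Juniper (overflow 32)
  39÷1 = 39 each, +1 to first 0

Closure order: Elkhorn, Greywater, Fernhollow, Juniper
Last habitat: Cedarfen with 70 animals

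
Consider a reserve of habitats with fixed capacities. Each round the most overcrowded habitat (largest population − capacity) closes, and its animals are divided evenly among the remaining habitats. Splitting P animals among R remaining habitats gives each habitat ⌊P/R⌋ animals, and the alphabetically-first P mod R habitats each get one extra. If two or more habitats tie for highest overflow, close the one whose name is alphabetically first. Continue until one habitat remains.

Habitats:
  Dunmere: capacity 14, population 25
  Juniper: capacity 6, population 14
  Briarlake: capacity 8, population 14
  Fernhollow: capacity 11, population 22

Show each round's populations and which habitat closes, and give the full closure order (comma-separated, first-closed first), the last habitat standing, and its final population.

Closure order: Dunmere, Fernhollow, Juniper
Last habitat: Briarlake with 75 animals

Round 1: Briarlake=14 Dunmere=25 Fernhollow=22 Juniper=14 → close Dunmere (overflow 11)
  25÷3 = 8 each, +1 to first 1
Round 2: Briarlake=23 Fernhollow=30 Juniper=22 → close Fernhollow (overflow 19)
  30÷2 = 15 each, +1 to first 0
Round 3: Briarlake=38 Juniper=37 → close Juniper (overflow 31)
  37÷1 = 37 each, +1 to first 0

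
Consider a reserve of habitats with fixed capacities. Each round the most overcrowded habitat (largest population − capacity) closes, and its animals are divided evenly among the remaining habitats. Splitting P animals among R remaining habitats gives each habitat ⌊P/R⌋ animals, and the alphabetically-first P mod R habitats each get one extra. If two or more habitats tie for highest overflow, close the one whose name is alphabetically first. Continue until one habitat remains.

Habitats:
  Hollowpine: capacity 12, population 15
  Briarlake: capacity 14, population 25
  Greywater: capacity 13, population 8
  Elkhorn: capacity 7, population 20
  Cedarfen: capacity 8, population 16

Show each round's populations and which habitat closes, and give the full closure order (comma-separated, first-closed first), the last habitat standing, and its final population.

Closure order: Elkhorn, Briarlake, Cedarfen, Hollowpine
Last habitat: Greywater with 84 animals

Round 1: Briarlake=25 Cedarfen=16 Elkhorn=20 Greywater=8 Hollowpine=15 → close Elkhorn (overflow 13)
  20÷4 = 5 each, +1 to first 0
Round 2: Briarlake=30 Cedarfen=21 Greywater=13 Hollowpine=20 → close Briarlake (overflow 16)
  30÷3 = 10 each, +1 to first 0
Round 3: Cedarfen=31 Greywater=23 Hollowpine=30 → close Cedarfen (overflow 23)
  31÷2 = 15 each, +1 to first 1
Round 4: Greywater=39 Hollowpine=45 → close Hollowpine (overflow 33)
  45÷1 = 45 each, +1 to first 0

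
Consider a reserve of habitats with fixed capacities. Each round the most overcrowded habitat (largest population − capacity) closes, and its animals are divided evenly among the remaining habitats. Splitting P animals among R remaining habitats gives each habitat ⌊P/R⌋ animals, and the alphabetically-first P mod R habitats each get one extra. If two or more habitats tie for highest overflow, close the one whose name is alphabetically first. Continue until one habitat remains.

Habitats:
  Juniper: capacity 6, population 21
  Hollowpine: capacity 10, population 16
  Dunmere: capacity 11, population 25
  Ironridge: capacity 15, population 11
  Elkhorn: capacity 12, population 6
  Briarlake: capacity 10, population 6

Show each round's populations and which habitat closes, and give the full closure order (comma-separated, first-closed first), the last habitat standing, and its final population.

Closure order: Juniper, Dunmere, Hollowpine, Briarlake, Ironridge
Last habitat: Elkhorn with 85 animals

Round 1: Briarlake=6 Dunmere=25 Elkhorn=6 Hollowpine=16 Ironridge=11 Juniper=21 → close Juniper (overflow 15)
  21÷5 = 4 each, +1 to first 1
Round 2: Briarlake=11 Dunmere=29 Elkhorn=10 Hollowpine=20 Ironridge=15 → close Dunmere (overflow 18)
  29÷4 = 7 each, +1 to first 1
Round 3: Briarlake=19 Elkhorn=17 Hollowpine=27 Ironridge=22 → close Hollowpine (overflow 17)
  27÷3 = 9 each, +1 to first 0
Round 4: Briarlake=28 Elkhorn=26 Ironridge=31 → close Briarlake (overflow 18)
  28÷2 = 14 each, +1 to first 0
Round 5: Elkhorn=40 Ironridge=45 → close Ironridge (overflow 30)
  45÷1 = 45 each, +1 to first 0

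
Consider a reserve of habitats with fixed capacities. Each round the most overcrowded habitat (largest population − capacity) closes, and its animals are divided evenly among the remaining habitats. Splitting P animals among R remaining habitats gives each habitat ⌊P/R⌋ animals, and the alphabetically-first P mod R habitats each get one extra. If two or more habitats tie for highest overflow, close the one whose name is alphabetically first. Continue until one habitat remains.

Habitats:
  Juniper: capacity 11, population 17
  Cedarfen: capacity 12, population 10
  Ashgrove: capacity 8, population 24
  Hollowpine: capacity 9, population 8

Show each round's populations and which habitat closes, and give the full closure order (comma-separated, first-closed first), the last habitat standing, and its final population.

Round 1: Ashgrove=24 Cedarfen=10 Hollowpine=8 Juniper=17 → close Ashgrove (overflow 16)
  24÷3 = 8 each, +1 to first 0
Round 2: Cedarfen=18 Hollowpine=16 Juniper=25 → close Juniper (overflow 14)
  25÷2 = 12 each, +1 to first 1
Round 3: Cedarfen=31 Hollowpine=28 → close Cedarfen (overflow 19)
  31÷1 = 31 each, +1 to first 0

Closure order: Ashgrove, Juniper, Cedarfen
Last habitat: Hollowpine with 59 animals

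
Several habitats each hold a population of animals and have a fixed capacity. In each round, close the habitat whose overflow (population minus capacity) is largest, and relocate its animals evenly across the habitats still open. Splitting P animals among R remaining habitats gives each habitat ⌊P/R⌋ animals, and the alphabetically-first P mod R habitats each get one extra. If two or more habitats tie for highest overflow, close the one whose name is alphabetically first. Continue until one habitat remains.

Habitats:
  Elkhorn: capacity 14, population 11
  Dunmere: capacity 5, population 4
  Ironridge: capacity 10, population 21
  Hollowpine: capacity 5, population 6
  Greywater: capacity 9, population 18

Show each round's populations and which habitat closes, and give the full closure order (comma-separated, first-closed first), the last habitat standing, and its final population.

Closure order: Ironridge, Greywater, Dunmere, Hollowpine
Last habitat: Elkhorn with 60 animals

Round 1: Dunmere=4 Elkhorn=11 Greywater=18 Hollowpine=6 Ironridge=21 → close Ironridge (overflow 11)
  21÷4 = 5 each, +1 to first 1
Round 2: Dunmere=10 Elkhorn=16 Greywater=23 Hollowpine=11 → close Greywater (overflow 14)
  23÷3 = 7 each, +1 to first 2
Round 3: Dunmere=18 Elkhorn=24 Hollowpine=18 → close Dunmere (overflow 13)
  18÷2 = 9 each, +1 to first 0
Round 4: Elkhorn=33 Hollowpine=27 → close Hollowpine (overflow 22)
  27÷1 = 27 each, +1 to first 0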